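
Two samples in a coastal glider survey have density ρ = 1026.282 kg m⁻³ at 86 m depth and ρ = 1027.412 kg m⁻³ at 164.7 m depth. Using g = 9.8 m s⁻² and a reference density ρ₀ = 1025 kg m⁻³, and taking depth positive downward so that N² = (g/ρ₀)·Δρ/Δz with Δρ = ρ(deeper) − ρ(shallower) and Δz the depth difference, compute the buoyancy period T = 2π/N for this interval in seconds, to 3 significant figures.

Δρ = 1027.412 − 1026.282 = 1.130 kg m⁻³ over Δz = 164.7 − 86 = 78.7 m.
N² = (9.8/1025) × (1.130/78.7) = 1.3728 × 10⁻⁴ s⁻².
N = √(1.3728 × 10⁻⁴) = 0.011717 rad s⁻¹, so T = 2π/N = 536.25 s ≈ 536 s.

536 s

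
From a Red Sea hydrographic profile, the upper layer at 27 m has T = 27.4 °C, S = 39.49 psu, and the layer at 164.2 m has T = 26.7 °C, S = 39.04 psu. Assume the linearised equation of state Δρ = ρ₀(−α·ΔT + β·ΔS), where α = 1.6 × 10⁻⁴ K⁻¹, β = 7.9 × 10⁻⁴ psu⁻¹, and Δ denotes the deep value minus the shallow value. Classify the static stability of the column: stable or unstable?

unstable

ΔT = 26.7 − 27.4 = -0.7 K and ΔS = 39.04 − 39.49 = -0.45 psu (deep − shallow).
−αΔT = 1.12 × 10⁻⁴; βΔS = -3.555 × 10⁻⁴; sum Δρ/ρ₀ = -2.435 × 10⁻⁴.
Δρ/ρ₀ < 0, so Δρ < 0: deeper water is lighter → statically unstable; the column would overturn.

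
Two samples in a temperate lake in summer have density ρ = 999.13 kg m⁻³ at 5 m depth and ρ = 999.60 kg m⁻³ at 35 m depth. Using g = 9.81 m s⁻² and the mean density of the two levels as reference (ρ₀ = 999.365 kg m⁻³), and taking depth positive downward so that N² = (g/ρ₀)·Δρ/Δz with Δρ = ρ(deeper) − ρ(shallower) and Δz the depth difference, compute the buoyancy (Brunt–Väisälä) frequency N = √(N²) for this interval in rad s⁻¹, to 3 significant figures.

0.0124 rad s⁻¹

Δρ = 999.60 − 999.13 = 0.47 kg m⁻³ over Δz = 35 − 5 = 30 m.
N² = (9.81/999.365) × (0.47/30) = 1.5379 × 10⁻⁴ s⁻².
N = √(1.5379 × 10⁻⁴) = 0.012401 rad s⁻¹ ≈ 0.0124 rad s⁻¹.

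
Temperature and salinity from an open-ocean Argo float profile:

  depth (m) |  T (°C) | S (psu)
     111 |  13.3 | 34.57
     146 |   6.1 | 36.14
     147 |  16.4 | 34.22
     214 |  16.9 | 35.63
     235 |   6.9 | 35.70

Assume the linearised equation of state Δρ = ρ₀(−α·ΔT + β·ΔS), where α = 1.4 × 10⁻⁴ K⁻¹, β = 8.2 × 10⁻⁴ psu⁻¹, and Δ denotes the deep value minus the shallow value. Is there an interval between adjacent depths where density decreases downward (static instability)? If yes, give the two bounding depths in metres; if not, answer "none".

146–147 m

Evaluate Δρ/ρ₀ = −αΔT + βΔS across each adjacent pair:
  111–146 m: −αΔT+βΔS = −(1.4 × 10⁻⁴)(-7.2)+(8.2 × 10⁻⁴)(+1.57) = 2.3 × 10⁻³ → stable
  146–147 m: −αΔT+βΔS = −(1.4 × 10⁻⁴)(+10.3)+(8.2 × 10⁻⁴)(-1.92) = -3.0 × 10⁻³ → UNSTABLE
  147–214 m: −αΔT+βΔS = −(1.4 × 10⁻⁴)(+0.5)+(8.2 × 10⁻⁴)(+1.41) = 1.1 × 10⁻³ → stable
  214–235 m: −αΔT+βΔS = −(1.4 × 10⁻⁴)(-10.0)+(8.2 × 10⁻⁴)(+0.07) = 1.5 × 10⁻³ → stable
The 146–147 m interval has Δρ < 0: lighter water underlies denser water.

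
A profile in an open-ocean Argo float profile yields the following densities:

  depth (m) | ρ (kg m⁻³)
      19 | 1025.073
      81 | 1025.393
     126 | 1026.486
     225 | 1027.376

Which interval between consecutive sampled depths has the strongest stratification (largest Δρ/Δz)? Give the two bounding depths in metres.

Compute the density gradient over each adjacent pair:
  19–81 m: Δρ/Δz = 0.320/62 = 5.2 × 10⁻³ kg m⁻⁴
  81–126 m: Δρ/Δz = 1.093/45 = 0.024 kg m⁻⁴
  126–225 m: Δρ/Δz = 0.890/99 = 9.0 × 10⁻³ kg m⁻⁴
The largest gradient is in the 81–126 m interval — the pycnocline.

81–126 m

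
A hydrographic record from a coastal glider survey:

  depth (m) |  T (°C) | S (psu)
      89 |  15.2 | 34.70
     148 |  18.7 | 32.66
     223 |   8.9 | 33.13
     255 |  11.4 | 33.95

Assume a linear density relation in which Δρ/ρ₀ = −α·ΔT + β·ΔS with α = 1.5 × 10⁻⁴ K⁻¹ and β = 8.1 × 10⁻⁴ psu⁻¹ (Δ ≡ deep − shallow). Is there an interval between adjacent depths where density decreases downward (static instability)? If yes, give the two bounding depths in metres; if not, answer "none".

89–148 m

Evaluate Δρ/ρ₀ = −αΔT + βΔS across each adjacent pair:
  89–148 m: −αΔT+βΔS = −(1.5 × 10⁻⁴)(+3.5)+(8.1 × 10⁻⁴)(-2.04) = -2.2 × 10⁻³ → UNSTABLE
  148–223 m: −αΔT+βΔS = −(1.5 × 10⁻⁴)(-9.8)+(8.1 × 10⁻⁴)(+0.47) = 1.9 × 10⁻³ → stable
  223–255 m: −αΔT+βΔS = −(1.5 × 10⁻⁴)(+2.5)+(8.1 × 10⁻⁴)(+0.82) = 2.9 × 10⁻⁴ → stable
The 89–148 m interval has Δρ < 0: lighter water underlies denser water.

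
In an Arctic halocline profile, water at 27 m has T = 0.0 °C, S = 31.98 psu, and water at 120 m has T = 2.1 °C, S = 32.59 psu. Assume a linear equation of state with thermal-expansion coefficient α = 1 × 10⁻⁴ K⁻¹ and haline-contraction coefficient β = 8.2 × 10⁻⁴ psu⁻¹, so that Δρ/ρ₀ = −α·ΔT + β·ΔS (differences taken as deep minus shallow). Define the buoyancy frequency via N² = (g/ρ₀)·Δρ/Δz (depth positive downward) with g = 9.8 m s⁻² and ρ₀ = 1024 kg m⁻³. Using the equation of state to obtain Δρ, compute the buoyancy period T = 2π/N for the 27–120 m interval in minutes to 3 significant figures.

ΔT = +2.1 K, ΔS = +0.61 psu (deep − shallow).
Δρ/ρ₀ = −αΔT + βΔS = -2.10 × 10⁻⁴ + 5.002 × 10⁻⁴ = 2.902 × 10⁻⁴, so Δρ ≈ 0.2972 kg m⁻³.
N² = (g/ρ₀)·Δρ/Δz = g·(Δρ/ρ₀)/Δz = 9.8 × 2.902 × 10⁻⁴ / 93 = 3.0580 × 10⁻⁵ s⁻².
N = √(3.0580 × 10⁻⁵) = 5.5299 × 10⁻³ rad s⁻¹ → T = 2π/N = 1.1362 × 10³ s = 18.937 min ≈ 18.9 min.

18.9 min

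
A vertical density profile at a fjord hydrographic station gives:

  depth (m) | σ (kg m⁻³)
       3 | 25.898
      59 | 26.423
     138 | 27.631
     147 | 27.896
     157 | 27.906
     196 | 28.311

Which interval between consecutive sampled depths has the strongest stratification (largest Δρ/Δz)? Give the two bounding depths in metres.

138–147 m

Compute the density gradient over each adjacent pair:
  3–59 m: Δρ/Δz = 0.525/56 = 9.4 × 10⁻³ kg m⁻⁴
  59–138 m: Δρ/Δz = 1.208/79 = 0.015 kg m⁻⁴
  138–147 m: Δρ/Δz = 0.265/9 = 0.029 kg m⁻⁴
  147–157 m: Δρ/Δz = 0.010/10 = 1.0 × 10⁻³ kg m⁻⁴
  157–196 m: Δρ/Δz = 0.405/39 = 0.010 kg m⁻⁴
The largest gradient is in the 138–147 m interval — the pycnocline.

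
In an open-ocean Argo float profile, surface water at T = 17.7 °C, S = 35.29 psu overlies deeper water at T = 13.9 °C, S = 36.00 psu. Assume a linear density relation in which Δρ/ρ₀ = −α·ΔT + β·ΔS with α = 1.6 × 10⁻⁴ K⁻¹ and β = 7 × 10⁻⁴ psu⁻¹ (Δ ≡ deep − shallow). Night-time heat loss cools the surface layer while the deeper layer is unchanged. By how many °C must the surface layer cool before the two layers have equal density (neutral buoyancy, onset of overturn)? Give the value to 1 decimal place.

6.9 °C

Neutral buoyancy requires Δρ = 0, i.e. −α(T_deep − T_surf′) + β(S_deep − S_surf) = 0.
T_surf′ = T_deep − (β/α)·ΔS = 13.9 − (7 × 10⁻⁴/1.6 × 10⁻⁴)·(+0.71) = 10.794 °C.
Cooling required: 17.7 − (10.794) = 6.906 °C.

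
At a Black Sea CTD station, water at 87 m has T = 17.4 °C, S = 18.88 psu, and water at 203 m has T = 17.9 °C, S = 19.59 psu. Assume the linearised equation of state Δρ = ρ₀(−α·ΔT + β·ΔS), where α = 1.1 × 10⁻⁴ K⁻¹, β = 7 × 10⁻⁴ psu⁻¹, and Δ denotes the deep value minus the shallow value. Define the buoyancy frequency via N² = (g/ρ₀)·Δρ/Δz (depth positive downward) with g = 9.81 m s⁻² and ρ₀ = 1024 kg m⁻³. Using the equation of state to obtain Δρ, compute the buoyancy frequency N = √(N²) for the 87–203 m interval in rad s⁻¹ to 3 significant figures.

6.11 × 10⁻³ rad s⁻¹

ΔT = +0.5 K, ΔS = +0.71 psu (deep − shallow).
Δρ/ρ₀ = −αΔT + βΔS = -5.50 × 10⁻⁵ + 4.97 × 10⁻⁴ = 4.42 × 10⁻⁴, so Δρ ≈ 0.4526 kg m⁻³.
N² = (g/ρ₀)·Δρ/Δz = g·(Δρ/ρ₀)/Δz = 9.81 × 4.42 × 10⁻⁴ / 116 = 3.7379 × 10⁻⁵ s⁻².
N = √(3.7379 × 10⁻⁵) = 6.1138 × 10⁻³ rad s⁻¹ ≈ 6.11 × 10⁻³ rad s⁻¹.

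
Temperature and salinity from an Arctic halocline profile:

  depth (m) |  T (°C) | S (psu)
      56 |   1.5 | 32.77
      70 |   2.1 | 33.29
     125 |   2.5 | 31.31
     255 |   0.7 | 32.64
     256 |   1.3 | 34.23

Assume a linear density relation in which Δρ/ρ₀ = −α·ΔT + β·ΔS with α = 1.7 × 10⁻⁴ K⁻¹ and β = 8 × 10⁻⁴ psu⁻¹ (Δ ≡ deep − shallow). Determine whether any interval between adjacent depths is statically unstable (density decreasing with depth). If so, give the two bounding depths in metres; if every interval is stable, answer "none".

Evaluate Δρ/ρ₀ = −αΔT + βΔS across each adjacent pair:
  56–70 m: −αΔT+βΔS = −(1.7 × 10⁻⁴)(+0.6)+(8 × 10⁻⁴)(+0.52) = 3.1 × 10⁻⁴ → stable
  70–125 m: −αΔT+βΔS = −(1.7 × 10⁻⁴)(+0.4)+(8 × 10⁻⁴)(-1.98) = -1.7 × 10⁻³ → UNSTABLE
  125–255 m: −αΔT+βΔS = −(1.7 × 10⁻⁴)(-1.8)+(8 × 10⁻⁴)(+1.33) = 1.4 × 10⁻³ → stable
  255–256 m: −αΔT+βΔS = −(1.7 × 10⁻⁴)(+0.6)+(8 × 10⁻⁴)(+1.59) = 1.2 × 10⁻³ → stable
The 70–125 m interval has Δρ < 0: lighter water underlies denser water.

70–125 m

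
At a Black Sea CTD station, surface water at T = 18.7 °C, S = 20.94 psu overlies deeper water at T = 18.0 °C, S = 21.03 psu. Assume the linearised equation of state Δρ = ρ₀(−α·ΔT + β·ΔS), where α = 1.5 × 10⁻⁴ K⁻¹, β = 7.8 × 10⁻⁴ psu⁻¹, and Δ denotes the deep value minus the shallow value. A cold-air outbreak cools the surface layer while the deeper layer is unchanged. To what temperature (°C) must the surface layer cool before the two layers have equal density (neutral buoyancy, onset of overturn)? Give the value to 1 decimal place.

Neutral buoyancy requires Δρ = 0, i.e. −α(T_deep − T_surf′) + β(S_deep − S_surf) = 0.
T_surf′ = T_deep − (β/α)·ΔS = 18.0 − (7.8 × 10⁻⁴/1.5 × 10⁻⁴)·(+0.09) = 17.532 °C.
Cooling required: 18.7 − (17.532) = 1.168 °C.

17.5 °C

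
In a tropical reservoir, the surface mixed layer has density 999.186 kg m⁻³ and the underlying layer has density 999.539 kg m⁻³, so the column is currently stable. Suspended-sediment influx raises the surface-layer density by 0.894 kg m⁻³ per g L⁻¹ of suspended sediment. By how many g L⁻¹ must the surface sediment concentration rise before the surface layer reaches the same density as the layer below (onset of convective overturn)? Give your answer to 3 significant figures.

Density deficit of the surface layer: 999.539 − 999.186 = 0.353 kg m⁻³.
Required change = 0.353 / 0.894 = 0.395 g L⁻¹.

0.395 g L⁻¹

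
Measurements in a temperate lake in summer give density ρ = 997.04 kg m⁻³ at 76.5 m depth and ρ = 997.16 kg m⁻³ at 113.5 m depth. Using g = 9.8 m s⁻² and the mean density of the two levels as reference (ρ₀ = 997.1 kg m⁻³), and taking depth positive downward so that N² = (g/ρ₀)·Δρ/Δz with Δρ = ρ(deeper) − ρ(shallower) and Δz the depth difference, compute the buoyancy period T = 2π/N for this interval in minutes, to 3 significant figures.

18.5 min

Δρ = 997.16 − 997.04 = 0.12 kg m⁻³ over Δz = 113.5 − 76.5 = 37 m.
N² = (9.8/997.1) × (0.12/37) = 3.1876 × 10⁻⁵ s⁻².
N = √(3.1876 × 10⁻⁵) = 5.6459 × 10⁻³ rad s⁻¹, so T = 2π/N = 1.1129 × 10³ s = 18.548 min ≈ 18.5 min.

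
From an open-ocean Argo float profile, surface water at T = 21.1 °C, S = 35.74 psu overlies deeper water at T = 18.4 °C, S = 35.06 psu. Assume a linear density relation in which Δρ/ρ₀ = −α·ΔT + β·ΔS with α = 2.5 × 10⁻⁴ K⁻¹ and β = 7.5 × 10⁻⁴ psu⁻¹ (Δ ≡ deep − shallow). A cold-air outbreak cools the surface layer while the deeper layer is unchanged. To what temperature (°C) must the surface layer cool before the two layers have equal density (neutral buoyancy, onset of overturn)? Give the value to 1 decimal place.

Neutral buoyancy requires Δρ = 0, i.e. −α(T_deep − T_surf′) + β(S_deep − S_surf) = 0.
T_surf′ = T_deep − (β/α)·ΔS = 18.4 − (7.5 × 10⁻⁴/2.5 × 10⁻⁴)·(-0.68) = 20.440 °C.
Cooling required: 21.1 − (20.440) = 0.660 °C.

20.4 °C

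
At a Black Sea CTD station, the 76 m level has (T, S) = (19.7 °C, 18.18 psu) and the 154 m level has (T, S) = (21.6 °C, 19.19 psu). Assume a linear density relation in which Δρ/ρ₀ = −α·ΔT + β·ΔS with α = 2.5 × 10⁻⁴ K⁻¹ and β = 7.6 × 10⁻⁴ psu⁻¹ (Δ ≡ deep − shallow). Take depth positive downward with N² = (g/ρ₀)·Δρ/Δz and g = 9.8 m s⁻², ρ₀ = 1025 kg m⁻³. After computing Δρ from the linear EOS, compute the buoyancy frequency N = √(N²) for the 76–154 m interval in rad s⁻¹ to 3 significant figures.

ΔT = +1.9 K, ΔS = +1.01 psu (deep − shallow).
Δρ/ρ₀ = −αΔT + βΔS = -4.75 × 10⁻⁴ + 7.676 × 10⁻⁴ = 2.926 × 10⁻⁴, so Δρ ≈ 0.2999 kg m⁻³.
N² = (g/ρ₀)·Δρ/Δz = g·(Δρ/ρ₀)/Δz = 9.8 × 2.926 × 10⁻⁴ / 78 = 3.6763 × 10⁻⁵ s⁻².
N = √(3.6763 × 10⁻⁵) = 6.0632 × 10⁻³ rad s⁻¹ ≈ 6.06 × 10⁻³ rad s⁻¹.

6.06 × 10⁻³ rad s⁻¹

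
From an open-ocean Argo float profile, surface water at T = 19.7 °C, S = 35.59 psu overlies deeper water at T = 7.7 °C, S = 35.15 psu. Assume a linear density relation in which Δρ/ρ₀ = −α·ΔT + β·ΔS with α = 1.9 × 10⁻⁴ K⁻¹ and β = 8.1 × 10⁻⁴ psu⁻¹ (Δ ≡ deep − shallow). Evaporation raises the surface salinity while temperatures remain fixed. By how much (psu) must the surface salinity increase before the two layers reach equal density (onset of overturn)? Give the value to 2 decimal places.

Neutral buoyancy requires −α(T_deep − T_surf) + β(S_deep − S_surf′) = 0.
S_surf′ = S_deep − (α/β)·ΔT = 35.15 − (1.9 × 10⁻⁴/8.1 × 10⁻⁴)·(-12.0) = 37.9648 psu.
Increase required: 37.9648 − 35.59 = 2.3748 psu.

2.37 psu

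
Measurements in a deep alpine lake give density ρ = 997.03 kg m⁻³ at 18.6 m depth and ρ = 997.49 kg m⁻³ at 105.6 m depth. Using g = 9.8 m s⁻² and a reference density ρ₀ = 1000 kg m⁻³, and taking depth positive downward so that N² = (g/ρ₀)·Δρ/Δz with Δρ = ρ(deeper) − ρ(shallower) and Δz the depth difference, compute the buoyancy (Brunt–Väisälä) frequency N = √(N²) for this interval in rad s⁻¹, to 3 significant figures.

Δρ = 997.49 − 997.03 = 0.46 kg m⁻³ over Δz = 105.6 − 18.6 = 87 m.
N² = (9.8/1000) × (0.46/87) = 5.1816 × 10⁻⁵ s⁻².
N = √(5.1816 × 10⁻⁵) = 7.1983 × 10⁻³ rad s⁻¹ ≈ 7.20 × 10⁻³ rad s⁻¹.

7.20 × 10⁻³ rad s⁻¹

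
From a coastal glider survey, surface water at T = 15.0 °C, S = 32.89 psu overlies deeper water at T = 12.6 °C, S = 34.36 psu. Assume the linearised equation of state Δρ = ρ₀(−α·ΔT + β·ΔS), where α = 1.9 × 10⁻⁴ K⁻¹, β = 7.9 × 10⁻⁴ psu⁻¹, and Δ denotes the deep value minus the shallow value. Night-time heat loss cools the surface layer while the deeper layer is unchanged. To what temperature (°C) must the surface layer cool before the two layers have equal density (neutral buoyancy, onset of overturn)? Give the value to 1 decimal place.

6.5 °C

Neutral buoyancy requires Δρ = 0, i.e. −α(T_deep − T_surf′) + β(S_deep − S_surf) = 0.
T_surf′ = T_deep − (β/α)·ΔS = 12.6 − (7.9 × 10⁻⁴/1.9 × 10⁻⁴)·(+1.47) = 6.488 °C.
Cooling required: 15.0 − (6.488) = 8.512 °C.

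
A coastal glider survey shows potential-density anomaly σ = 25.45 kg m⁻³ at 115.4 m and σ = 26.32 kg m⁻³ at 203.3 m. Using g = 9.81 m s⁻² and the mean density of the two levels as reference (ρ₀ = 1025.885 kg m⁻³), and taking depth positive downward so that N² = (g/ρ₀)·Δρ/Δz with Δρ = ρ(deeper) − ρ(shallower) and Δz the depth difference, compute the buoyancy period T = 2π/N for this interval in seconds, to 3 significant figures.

646 s

Δρ = 1026.32 − 1025.45 = 0.87 kg m⁻³ over Δz = 203.3 − 115.4 = 87.9 m.
N² = (9.81/1025.885) × (0.87/87.9) = 9.4646 × 10⁻⁵ s⁻².
N = √(9.4646 × 10⁻⁵) = 9.7286 × 10⁻³ rad s⁻¹, so T = 2π/N = 645.85 s ≈ 646 s.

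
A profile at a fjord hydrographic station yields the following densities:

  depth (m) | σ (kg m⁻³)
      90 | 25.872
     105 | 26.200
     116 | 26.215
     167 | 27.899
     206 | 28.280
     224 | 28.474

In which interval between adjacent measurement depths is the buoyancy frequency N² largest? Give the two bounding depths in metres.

Compute the density gradient over each adjacent pair:
  90–105 m: Δρ/Δz = 0.328/15 = 0.022 kg m⁻⁴
  105–116 m: Δρ/Δz = 0.015/11 = 1.4 × 10⁻³ kg m⁻⁴
  116–167 m: Δρ/Δz = 1.684/51 = 0.033 kg m⁻⁴
  167–206 m: Δρ/Δz = 0.381/39 = 9.8 × 10⁻³ kg m⁻⁴
  206–224 m: Δρ/Δz = 0.194/18 = 0.011 kg m⁻⁴
The largest gradient is in the 116–167 m interval — the pycnocline.

116–167 m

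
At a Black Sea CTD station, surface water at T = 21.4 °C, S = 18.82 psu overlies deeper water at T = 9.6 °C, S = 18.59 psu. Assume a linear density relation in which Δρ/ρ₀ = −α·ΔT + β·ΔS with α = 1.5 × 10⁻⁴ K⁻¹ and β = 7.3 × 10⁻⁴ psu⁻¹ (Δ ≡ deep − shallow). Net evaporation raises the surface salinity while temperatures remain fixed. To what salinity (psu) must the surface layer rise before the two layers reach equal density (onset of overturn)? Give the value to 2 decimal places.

Neutral buoyancy requires −α(T_deep − T_surf) + β(S_deep − S_surf′) = 0.
S_surf′ = S_deep − (α/β)·ΔT = 18.59 − (1.5 × 10⁻⁴/7.3 × 10⁻⁴)·(-11.8) = 21.0147 psu.
Increase required: 21.0147 − 18.82 = 2.1947 psu.

21.01 psu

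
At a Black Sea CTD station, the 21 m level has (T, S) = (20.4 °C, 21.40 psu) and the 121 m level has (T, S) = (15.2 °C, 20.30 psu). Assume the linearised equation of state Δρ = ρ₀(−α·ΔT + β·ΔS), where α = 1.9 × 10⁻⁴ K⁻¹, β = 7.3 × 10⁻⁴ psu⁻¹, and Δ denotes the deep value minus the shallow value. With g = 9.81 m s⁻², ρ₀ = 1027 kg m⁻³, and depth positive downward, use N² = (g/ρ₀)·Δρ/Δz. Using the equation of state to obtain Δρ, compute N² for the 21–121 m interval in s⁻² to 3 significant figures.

ΔT = -5.2 K, ΔS = -1.10 psu (deep − shallow).
Δρ/ρ₀ = −αΔT + βΔS = 9.88 × 10⁻⁴ − 8.03 × 10⁻⁴ = 1.85 × 10⁻⁴, so Δρ ≈ 0.1900 kg m⁻³.
N² = (g/ρ₀)·Δρ/Δz = g·(Δρ/ρ₀)/Δz = 9.81 × 1.85 × 10⁻⁴ / 100 = 1.8149 × 10⁻⁵ s⁻² ≈ 1.81 × 10⁻⁵ s⁻².

1.81 × 10⁻⁵ s⁻²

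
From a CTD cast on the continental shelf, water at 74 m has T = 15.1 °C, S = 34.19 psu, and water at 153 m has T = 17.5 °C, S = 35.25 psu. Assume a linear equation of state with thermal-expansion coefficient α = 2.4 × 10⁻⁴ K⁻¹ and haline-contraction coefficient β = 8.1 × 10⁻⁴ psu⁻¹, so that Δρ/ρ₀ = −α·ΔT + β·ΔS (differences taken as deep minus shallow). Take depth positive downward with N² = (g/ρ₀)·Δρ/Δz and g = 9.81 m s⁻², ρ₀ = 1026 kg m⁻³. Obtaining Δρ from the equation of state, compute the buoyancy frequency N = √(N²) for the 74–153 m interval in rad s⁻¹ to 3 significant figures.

5.92 × 10⁻³ rad s⁻¹

ΔT = +2.4 K, ΔS = +1.06 psu (deep − shallow).
Δρ/ρ₀ = −αΔT + βΔS = -5.76 × 10⁻⁴ + 8.586 × 10⁻⁴ = 2.826 × 10⁻⁴, so Δρ ≈ 0.2899 kg m⁻³.
N² = (g/ρ₀)·Δρ/Δz = g·(Δρ/ρ₀)/Δz = 9.81 × 2.826 × 10⁻⁴ / 79 = 3.5092 × 10⁻⁵ s⁻².
N = √(3.5092 × 10⁻⁵) = 5.9239 × 10⁻³ rad s⁻¹ ≈ 5.92 × 10⁻³ rad s⁻¹.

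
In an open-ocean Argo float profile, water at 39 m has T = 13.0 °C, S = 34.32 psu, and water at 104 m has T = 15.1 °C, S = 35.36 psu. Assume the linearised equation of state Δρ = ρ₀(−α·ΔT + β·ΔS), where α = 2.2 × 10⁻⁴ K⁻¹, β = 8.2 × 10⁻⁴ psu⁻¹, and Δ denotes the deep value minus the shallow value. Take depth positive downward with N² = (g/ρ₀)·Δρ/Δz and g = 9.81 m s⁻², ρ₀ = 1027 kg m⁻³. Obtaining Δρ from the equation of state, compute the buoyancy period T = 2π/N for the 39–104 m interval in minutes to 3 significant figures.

ΔT = +2.1 K, ΔS = +1.04 psu (deep − shallow).
Δρ/ρ₀ = −αΔT + βΔS = -4.62 × 10⁻⁴ + 8.528 × 10⁻⁴ = 3.908 × 10⁻⁴, so Δρ ≈ 0.4014 kg m⁻³.
N² = (g/ρ₀)·Δρ/Δz = g·(Δρ/ρ₀)/Δz = 9.81 × 3.908 × 10⁻⁴ / 65 = 5.8981 × 10⁻⁵ s⁻².
N = √(5.8981 × 10⁻⁵) = 7.6799 × 10⁻³ rad s⁻¹ → T = 2π/N = 818.13 s = 13.636 min ≈ 13.6 min.

13.6 min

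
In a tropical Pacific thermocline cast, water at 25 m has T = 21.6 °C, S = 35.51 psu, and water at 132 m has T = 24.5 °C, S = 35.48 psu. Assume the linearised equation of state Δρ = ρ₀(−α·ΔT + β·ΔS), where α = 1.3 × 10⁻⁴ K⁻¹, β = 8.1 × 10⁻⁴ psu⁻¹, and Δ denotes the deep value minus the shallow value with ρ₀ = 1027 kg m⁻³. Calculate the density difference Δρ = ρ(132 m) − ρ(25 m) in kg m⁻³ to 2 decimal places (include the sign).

ΔT = +2.9 K, ΔS = -0.03 psu (deep − shallow).
Δρ/ρ₀ = −(1.3 × 10⁻⁴)(+2.9) + (8.1 × 10⁻⁴)(-0.03) = -4.013 × 10⁻⁴.
Δρ = 1027 × (-4.013 × 10⁻⁴) = -0.41 kg m⁻³.
Negative Δρ: lighter below, statically unstable.

-0.41 kg m⁻³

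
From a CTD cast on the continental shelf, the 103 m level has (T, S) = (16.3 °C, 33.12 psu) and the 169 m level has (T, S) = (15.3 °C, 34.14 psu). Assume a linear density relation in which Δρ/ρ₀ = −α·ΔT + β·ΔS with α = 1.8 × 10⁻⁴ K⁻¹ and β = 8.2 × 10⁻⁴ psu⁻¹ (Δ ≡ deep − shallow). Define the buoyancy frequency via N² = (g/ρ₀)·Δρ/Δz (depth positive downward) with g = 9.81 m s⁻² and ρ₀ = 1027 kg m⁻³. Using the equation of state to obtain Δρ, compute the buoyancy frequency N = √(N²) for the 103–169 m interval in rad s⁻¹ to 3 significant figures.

0.0123 rad s⁻¹

ΔT = -1.0 K, ΔS = +1.02 psu (deep − shallow).
Δρ/ρ₀ = −αΔT + βΔS = 1.80 × 10⁻⁴ + 8.364 × 10⁻⁴ = 1.0164 × 10⁻³, so Δρ ≈ 1.044 kg m⁻³.
N² = (g/ρ₀)·Δρ/Δz = g·(Δρ/ρ₀)/Δz = 9.81 × 1.0164 × 10⁻³ / 66 = 1.5107 × 10⁻⁴ s⁻².
N = √(1.5107 × 10⁻⁴) = 0.012291 rad s⁻¹ ≈ 0.0123 rad s⁻¹.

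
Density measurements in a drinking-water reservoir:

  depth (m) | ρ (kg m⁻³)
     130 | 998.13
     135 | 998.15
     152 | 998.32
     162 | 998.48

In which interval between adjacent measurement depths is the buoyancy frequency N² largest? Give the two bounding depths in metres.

152–162 m

Compute the density gradient over each adjacent pair:
  130–135 m: Δρ/Δz = 0.02/5 = 4.0 × 10⁻³ kg m⁻⁴
  135–152 m: Δρ/Δz = 0.17/17 = 0.010 kg m⁻⁴
  152–162 m: Δρ/Δz = 0.16/10 = 0.016 kg m⁻⁴
The largest gradient is in the 152–162 m interval — the pycnocline.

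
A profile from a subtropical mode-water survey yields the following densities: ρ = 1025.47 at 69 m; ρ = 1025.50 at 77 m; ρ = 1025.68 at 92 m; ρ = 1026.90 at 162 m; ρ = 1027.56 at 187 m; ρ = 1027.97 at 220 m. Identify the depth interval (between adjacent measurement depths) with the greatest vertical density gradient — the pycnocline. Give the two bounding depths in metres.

162–187 m

Compute the density gradient over each adjacent pair:
  69–77 m: Δρ/Δz = 0.03/8 = 3.7 × 10⁻³ kg m⁻⁴
  77–92 m: Δρ/Δz = 0.18/15 = 0.012 kg m⁻⁴
  92–162 m: Δρ/Δz = 1.22/70 = 0.017 kg m⁻⁴
  162–187 m: Δρ/Δz = 0.66/25 = 0.026 kg m⁻⁴
  187–220 m: Δρ/Δz = 0.41/33 = 0.012 kg m⁻⁴
The largest gradient is in the 162–187 m interval — the pycnocline.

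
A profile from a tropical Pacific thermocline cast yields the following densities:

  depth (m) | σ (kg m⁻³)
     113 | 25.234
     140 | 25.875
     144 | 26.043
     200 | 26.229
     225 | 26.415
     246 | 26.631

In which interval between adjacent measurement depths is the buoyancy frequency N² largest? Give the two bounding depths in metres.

Compute the density gradient over each adjacent pair:
  113–140 m: Δρ/Δz = 0.641/27 = 0.024 kg m⁻⁴
  140–144 m: Δρ/Δz = 0.168/4 = 0.042 kg m⁻⁴
  144–200 m: Δρ/Δz = 0.186/56 = 3.3 × 10⁻³ kg m⁻⁴
  200–225 m: Δρ/Δz = 0.186/25 = 7.4 × 10⁻³ kg m⁻⁴
  225–246 m: Δρ/Δz = 0.216/21 = 0.010 kg m⁻⁴
The largest gradient is in the 140–144 m interval — the pycnocline.

140–144 m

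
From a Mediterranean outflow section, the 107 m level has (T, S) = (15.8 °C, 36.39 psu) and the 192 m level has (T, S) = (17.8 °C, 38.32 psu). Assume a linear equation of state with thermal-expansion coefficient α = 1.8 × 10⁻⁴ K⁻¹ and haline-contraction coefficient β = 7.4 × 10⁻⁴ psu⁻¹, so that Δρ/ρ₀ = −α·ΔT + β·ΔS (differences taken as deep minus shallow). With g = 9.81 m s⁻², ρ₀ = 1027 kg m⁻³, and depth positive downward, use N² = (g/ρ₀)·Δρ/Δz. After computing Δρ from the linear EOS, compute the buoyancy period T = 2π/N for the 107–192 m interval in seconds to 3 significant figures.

566 s

ΔT = +2.0 K, ΔS = +1.93 psu (deep − shallow).
Δρ/ρ₀ = −αΔT + βΔS = -3.60 × 10⁻⁴ + 1.4282 × 10⁻³ = 1.0682 × 10⁻³, so Δρ ≈ 1.097 kg m⁻³.
N² = (g/ρ₀)·Δρ/Δz = g·(Δρ/ρ₀)/Δz = 9.81 × 1.0682 × 10⁻³ / 85 = 1.2328 × 10⁻⁴ s⁻².
N = √(1.2328 × 10⁻⁴) = 0.011103 rad s⁻¹ → T = 2π/N = 565.90 s ≈ 566 s.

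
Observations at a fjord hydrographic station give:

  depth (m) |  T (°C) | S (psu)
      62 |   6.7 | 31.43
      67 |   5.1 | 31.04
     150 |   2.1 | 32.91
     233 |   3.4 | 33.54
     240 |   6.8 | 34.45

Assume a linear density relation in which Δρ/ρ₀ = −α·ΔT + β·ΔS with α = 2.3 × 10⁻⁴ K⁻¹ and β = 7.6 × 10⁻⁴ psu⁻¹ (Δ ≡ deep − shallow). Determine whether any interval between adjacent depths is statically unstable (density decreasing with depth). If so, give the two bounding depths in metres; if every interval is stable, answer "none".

Evaluate Δρ/ρ₀ = −αΔT + βΔS across each adjacent pair:
  62–67 m: −αΔT+βΔS = −(2.3 × 10⁻⁴)(-1.6)+(7.6 × 10⁻⁴)(-0.39) = 7.2 × 10⁻⁵ → stable
  67–150 m: −αΔT+βΔS = −(2.3 × 10⁻⁴)(-3.0)+(7.6 × 10⁻⁴)(+1.87) = 2.1 × 10⁻³ → stable
  150–233 m: −αΔT+βΔS = −(2.3 × 10⁻⁴)(+1.3)+(7.6 × 10⁻⁴)(+0.63) = 1.8 × 10⁻⁴ → stable
  233–240 m: −αΔT+βΔS = −(2.3 × 10⁻⁴)(+3.4)+(7.6 × 10⁻⁴)(+0.91) = -9.0 × 10⁻⁵ → UNSTABLE
The 233–240 m interval has Δρ < 0: lighter water underlies denser water.

233–240 m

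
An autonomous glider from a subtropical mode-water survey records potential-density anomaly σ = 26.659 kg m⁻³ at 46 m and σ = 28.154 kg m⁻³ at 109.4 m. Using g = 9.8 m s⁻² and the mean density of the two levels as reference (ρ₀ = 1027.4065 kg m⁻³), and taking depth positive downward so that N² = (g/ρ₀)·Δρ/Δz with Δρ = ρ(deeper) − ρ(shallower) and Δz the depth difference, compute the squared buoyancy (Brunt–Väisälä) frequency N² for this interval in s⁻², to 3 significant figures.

2.25 × 10⁻⁴ s⁻²

Δρ = 1028.154 − 1026.659 = 1.495 kg m⁻³ over Δz = 109.4 − 46 = 63.4 m.
N² = (9.8/1027.4065) × (1.495/63.4) = 2.2492 × 10⁻⁴ s⁻² ≈ 2.25 × 10⁻⁴ s⁻².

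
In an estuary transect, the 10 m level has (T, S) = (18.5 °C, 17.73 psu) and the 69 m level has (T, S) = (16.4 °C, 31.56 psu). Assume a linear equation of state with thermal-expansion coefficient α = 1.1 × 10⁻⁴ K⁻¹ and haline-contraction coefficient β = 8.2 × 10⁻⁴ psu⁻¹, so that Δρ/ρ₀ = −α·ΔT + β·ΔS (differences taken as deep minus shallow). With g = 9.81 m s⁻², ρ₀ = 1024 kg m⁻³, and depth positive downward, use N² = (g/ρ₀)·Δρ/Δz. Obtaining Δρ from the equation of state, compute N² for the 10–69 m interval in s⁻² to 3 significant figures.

1.92 × 10⁻³ s⁻²

ΔT = -2.1 K, ΔS = +13.83 psu (deep − shallow).
Δρ/ρ₀ = −αΔT + βΔS = 2.31 × 10⁻⁴ + 0.0113406 = 0.0115716, so Δρ ≈ 11.85 kg m⁻³.
N² = (g/ρ₀)·Δρ/Δz = g·(Δρ/ρ₀)/Δz = 9.81 × 0.0115716 / 59 = 1.9240 × 10⁻³ s⁻² ≈ 1.92 × 10⁻³ s⁻².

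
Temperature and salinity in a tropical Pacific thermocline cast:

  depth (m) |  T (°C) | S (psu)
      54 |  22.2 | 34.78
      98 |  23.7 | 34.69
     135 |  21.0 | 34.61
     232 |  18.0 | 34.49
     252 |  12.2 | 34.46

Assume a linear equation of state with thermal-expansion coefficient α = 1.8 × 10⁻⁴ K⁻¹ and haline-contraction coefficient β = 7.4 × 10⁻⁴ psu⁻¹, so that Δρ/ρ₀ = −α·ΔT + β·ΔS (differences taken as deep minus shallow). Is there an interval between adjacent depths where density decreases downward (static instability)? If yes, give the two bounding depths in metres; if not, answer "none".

Evaluate Δρ/ρ₀ = −αΔT + βΔS across each adjacent pair:
  54–98 m: −αΔT+βΔS = −(1.8 × 10⁻⁴)(+1.5)+(7.4 × 10⁻⁴)(-0.09) = -3.4 × 10⁻⁴ → UNSTABLE
  98–135 m: −αΔT+βΔS = −(1.8 × 10⁻⁴)(-2.7)+(7.4 × 10⁻⁴)(-0.08) = 4.3 × 10⁻⁴ → stable
  135–232 m: −αΔT+βΔS = −(1.8 × 10⁻⁴)(-3.0)+(7.4 × 10⁻⁴)(-0.12) = 4.5 × 10⁻⁴ → stable
  232–252 m: −αΔT+βΔS = −(1.8 × 10⁻⁴)(-5.8)+(7.4 × 10⁻⁴)(-0.03) = 1.0 × 10⁻³ → stable
The 54–98 m interval has Δρ < 0: lighter water underlies denser water.

54–98 m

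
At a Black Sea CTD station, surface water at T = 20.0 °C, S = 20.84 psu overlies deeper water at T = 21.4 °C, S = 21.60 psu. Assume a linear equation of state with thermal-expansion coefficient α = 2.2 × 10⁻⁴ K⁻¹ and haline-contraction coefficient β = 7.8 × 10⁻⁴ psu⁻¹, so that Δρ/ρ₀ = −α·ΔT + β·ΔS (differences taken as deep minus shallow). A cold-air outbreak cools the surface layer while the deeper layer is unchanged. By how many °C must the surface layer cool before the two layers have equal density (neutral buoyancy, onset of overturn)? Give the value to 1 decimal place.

Neutral buoyancy requires Δρ = 0, i.e. −α(T_deep − T_surf′) + β(S_deep − S_surf) = 0.
T_surf′ = T_deep − (β/α)·ΔS = 21.4 − (7.8 × 10⁻⁴/2.2 × 10⁻⁴)·(+0.76) = 18.705 °C.
Cooling required: 20.0 − (18.705) = 1.295 °C.

1.3 °C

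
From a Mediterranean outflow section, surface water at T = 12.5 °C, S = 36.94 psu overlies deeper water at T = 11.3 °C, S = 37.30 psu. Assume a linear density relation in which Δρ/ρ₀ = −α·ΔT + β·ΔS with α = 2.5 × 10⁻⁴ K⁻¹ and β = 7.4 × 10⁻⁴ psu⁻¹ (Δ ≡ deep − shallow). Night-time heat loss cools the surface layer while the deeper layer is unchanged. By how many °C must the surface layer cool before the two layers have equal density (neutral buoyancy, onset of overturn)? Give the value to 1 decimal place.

2.3 °C

Neutral buoyancy requires Δρ = 0, i.e. −α(T_deep − T_surf′) + β(S_deep − S_surf) = 0.
T_surf′ = T_deep − (β/α)·ΔS = 11.3 − (7.4 × 10⁻⁴/2.5 × 10⁻⁴)·(+0.36) = 10.234 °C.
Cooling required: 12.5 − (10.234) = 2.266 °C.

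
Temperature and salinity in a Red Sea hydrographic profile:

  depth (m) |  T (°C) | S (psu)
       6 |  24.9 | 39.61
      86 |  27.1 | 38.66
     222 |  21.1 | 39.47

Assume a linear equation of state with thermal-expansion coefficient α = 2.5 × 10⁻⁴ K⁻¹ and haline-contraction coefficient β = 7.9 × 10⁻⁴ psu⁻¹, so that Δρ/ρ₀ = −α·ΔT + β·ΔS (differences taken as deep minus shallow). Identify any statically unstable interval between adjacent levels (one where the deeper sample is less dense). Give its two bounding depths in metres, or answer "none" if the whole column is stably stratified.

6–86 m

Evaluate Δρ/ρ₀ = −αΔT + βΔS across each adjacent pair:
  6–86 m: −αΔT+βΔS = −(2.5 × 10⁻⁴)(+2.2)+(7.9 × 10⁻⁴)(-0.95) = -1.3 × 10⁻³ → UNSTABLE
  86–222 m: −αΔT+βΔS = −(2.5 × 10⁻⁴)(-6.0)+(7.9 × 10⁻⁴)(+0.81) = 2.1 × 10⁻³ → stable
The 6–86 m interval has Δρ < 0: lighter water underlies denser water.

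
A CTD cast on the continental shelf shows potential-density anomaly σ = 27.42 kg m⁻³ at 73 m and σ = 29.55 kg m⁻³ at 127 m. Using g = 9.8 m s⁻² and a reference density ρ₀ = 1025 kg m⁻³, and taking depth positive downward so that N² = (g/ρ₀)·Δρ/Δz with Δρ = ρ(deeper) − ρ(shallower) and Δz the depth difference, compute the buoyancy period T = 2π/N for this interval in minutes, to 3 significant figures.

5.39 min

Δρ = 1029.55 − 1027.42 = 2.13 kg m⁻³ over Δz = 127 − 73 = 54 m.
N² = (9.8/1025) × (2.13/54) = 3.7713 × 10⁻⁴ s⁻².
N = √(3.7713 × 10⁻⁴) = 0.019420 rad s⁻¹, so T = 2π/N = 323.54 s = 5.3923 min ≈ 5.39 min.
A positive N² confirms static stability across the interval.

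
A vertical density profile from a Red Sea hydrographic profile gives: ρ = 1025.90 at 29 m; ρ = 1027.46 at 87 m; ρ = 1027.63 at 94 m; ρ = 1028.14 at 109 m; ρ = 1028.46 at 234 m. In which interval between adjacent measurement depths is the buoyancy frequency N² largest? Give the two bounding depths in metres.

Compute the density gradient over each adjacent pair:
  29–87 m: Δρ/Δz = 1.56/58 = 0.027 kg m⁻⁴
  87–94 m: Δρ/Δz = 0.17/7 = 0.024 kg m⁻⁴
  94–109 m: Δρ/Δz = 0.51/15 = 0.034 kg m⁻⁴
  109–234 m: Δρ/Δz = 0.32/125 = 2.6 × 10⁻³ kg m⁻⁴
The largest gradient is in the 94–109 m interval — the pycnocline.

94–109 m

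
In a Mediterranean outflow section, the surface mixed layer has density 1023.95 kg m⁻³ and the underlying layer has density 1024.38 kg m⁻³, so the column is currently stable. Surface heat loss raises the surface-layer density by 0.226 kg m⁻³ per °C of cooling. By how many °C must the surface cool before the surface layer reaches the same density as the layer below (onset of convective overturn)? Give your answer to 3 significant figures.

Density deficit of the surface layer: 1024.38 − 1023.95 = 0.43 kg m⁻³.
Required change = 0.43 / 0.226 = 1.90 °C.

1.90 °C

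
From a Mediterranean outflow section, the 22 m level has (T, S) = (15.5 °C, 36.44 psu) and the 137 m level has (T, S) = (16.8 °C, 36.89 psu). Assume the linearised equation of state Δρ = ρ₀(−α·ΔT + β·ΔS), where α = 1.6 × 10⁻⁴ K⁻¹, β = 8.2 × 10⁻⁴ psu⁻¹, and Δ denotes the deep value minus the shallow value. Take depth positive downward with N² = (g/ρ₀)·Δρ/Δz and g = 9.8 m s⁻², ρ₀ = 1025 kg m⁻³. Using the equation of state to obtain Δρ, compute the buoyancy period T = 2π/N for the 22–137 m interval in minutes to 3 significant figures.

28.3 min

ΔT = +1.3 K, ΔS = +0.45 psu (deep − shallow).
Δρ/ρ₀ = −αΔT + βΔS = -2.08 × 10⁻⁴ + 3.69 × 10⁻⁴ = 1.61 × 10⁻⁴, so Δρ ≈ 0.1650 kg m⁻³.
N² = (g/ρ₀)·Δρ/Δz = g·(Δρ/ρ₀)/Δz = 9.8 × 1.61 × 10⁻⁴ / 115 = 1.3720 × 10⁻⁵ s⁻².
N = √(1.3720 × 10⁻⁵) = 3.7041 × 10⁻³ rad s⁻¹ → T = 2π/N = 1.6963 × 10³ s = 28.272 min ≈ 28.3 min.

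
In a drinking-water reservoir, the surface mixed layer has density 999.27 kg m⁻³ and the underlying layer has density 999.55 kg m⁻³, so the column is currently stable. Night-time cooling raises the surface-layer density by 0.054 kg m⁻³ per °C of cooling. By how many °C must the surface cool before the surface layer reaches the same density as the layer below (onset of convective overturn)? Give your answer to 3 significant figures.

Density deficit of the surface layer: 999.55 − 999.27 = 0.28 kg m⁻³.
Required change = 0.28 / 0.054 = 5.19 °C.

5.19 °C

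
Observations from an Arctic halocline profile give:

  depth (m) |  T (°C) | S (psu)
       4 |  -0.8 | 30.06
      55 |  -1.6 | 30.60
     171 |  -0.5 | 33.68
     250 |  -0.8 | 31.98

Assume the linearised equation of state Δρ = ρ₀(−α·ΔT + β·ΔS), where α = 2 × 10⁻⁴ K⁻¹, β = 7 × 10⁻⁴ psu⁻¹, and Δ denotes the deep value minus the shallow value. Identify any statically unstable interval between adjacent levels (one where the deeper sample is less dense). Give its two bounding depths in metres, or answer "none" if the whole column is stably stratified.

171–250 m

Evaluate Δρ/ρ₀ = −αΔT + βΔS across each adjacent pair:
  4–55 m: −αΔT+βΔS = −(2 × 10⁻⁴)(-0.8)+(7 × 10⁻⁴)(+0.54) = 5.4 × 10⁻⁴ → stable
  55–171 m: −αΔT+βΔS = −(2 × 10⁻⁴)(+1.1)+(7 × 10⁻⁴)(+3.08) = 1.9 × 10⁻³ → stable
  171–250 m: −αΔT+βΔS = −(2 × 10⁻⁴)(-0.3)+(7 × 10⁻⁴)(-1.70) = -1.1 × 10⁻³ → UNSTABLE
The 171–250 m interval has Δρ < 0: lighter water underlies denser water.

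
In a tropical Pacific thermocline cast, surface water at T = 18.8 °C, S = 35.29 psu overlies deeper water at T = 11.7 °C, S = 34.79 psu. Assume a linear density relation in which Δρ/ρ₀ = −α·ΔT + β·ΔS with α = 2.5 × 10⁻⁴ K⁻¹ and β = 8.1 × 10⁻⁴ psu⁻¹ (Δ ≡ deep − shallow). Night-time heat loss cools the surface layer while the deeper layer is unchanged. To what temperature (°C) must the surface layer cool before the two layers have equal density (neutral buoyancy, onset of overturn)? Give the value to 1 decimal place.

Neutral buoyancy requires Δρ = 0, i.e. −α(T_deep − T_surf′) + β(S_deep − S_surf) = 0.
T_surf′ = T_deep − (β/α)·ΔS = 11.7 − (8.1 × 10⁻⁴/2.5 × 10⁻⁴)·(-0.50) = 13.320 °C.
Cooling required: 18.8 − (13.320) = 5.480 °C.

13.3 °C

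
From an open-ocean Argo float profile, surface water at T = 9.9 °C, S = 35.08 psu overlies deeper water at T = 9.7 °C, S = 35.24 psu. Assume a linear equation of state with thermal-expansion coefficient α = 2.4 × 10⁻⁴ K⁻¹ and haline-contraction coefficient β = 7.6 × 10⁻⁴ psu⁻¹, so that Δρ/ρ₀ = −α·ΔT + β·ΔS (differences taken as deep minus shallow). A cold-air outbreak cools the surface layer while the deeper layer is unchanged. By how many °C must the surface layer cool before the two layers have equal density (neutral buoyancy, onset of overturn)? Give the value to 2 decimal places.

0.71 °C

Neutral buoyancy requires Δρ = 0, i.e. −α(T_deep − T_surf′) + β(S_deep − S_surf) = 0.
T_surf′ = T_deep − (β/α)·ΔS = 9.7 − (7.6 × 10⁻⁴/2.4 × 10⁻⁴)·(+0.16) = 9.1933 °C.
Cooling required: 9.9 − (9.1933) = 0.7067 °C.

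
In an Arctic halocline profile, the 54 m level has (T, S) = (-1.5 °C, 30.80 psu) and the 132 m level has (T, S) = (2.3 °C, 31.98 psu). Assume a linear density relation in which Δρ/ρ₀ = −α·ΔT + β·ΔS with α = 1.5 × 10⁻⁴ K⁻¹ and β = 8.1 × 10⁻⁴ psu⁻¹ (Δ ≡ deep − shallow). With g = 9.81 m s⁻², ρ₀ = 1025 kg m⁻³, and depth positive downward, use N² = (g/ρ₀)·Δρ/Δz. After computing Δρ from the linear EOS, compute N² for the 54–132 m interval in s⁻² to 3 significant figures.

ΔT = +3.8 K, ΔS = +1.18 psu (deep − shallow).
Δρ/ρ₀ = −αΔT + βΔS = -5.70 × 10⁻⁴ + 9.558 × 10⁻⁴ = 3.858 × 10⁻⁴, so Δρ ≈ 0.3954 kg m⁻³.
N² = (g/ρ₀)·Δρ/Δz = g·(Δρ/ρ₀)/Δz = 9.81 × 3.858 × 10⁻⁴ / 78 = 4.8522 × 10⁻⁵ s⁻² ≈ 4.85 × 10⁻⁵ s⁻².

4.85 × 10⁻⁵ s⁻²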